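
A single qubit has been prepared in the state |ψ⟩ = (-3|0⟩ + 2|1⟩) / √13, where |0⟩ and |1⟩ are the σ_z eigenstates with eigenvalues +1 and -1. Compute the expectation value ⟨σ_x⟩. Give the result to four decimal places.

⟨σ_x⟩ = 2 Re(a* b)/(|a|²+|b|²) with a = -3, b = 2.
a* b = -6, so ⟨σ_x⟩ = -12/13.

-0.9231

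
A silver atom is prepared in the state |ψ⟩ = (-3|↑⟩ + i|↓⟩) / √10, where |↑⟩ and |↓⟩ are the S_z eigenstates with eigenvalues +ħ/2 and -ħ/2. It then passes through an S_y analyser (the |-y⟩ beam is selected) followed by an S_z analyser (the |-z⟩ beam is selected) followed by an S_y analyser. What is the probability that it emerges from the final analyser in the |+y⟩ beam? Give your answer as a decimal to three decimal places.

0.200

First analyser (S_y): P(|-y⟩) = |⟨-y|ψ⟩|² = 16/20.
After stage 1 the state is |-y⟩; P(|-z⟩) = |⟨-z|-y⟩|² = 1/2.
After stage 2 the state is |-z⟩; P(|+y⟩) = |⟨+y|-z⟩|² = 1/2.
Joint probability = 16/20 × 1/2 × 1/2 = 0.200.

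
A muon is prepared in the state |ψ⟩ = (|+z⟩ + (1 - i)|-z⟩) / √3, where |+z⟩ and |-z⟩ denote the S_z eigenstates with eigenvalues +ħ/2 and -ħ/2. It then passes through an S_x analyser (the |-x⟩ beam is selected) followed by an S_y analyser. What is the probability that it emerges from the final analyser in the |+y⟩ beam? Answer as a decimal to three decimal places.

0.083

First analyser (S_x): P(|-x⟩) = |⟨-x|ψ⟩|² = 1/6.
After stage 1 the state is |-x⟩; P(|+y⟩) = |⟨+y|-x⟩|² = 1/2.
Joint probability = 1/6 × 1/2 = 0.083.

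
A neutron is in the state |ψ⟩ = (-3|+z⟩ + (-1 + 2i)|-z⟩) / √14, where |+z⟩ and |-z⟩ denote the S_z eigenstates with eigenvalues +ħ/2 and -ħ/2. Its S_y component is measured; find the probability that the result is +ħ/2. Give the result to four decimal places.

|+y⟩ = (|+z⟩ + i|-z⟩)/√2, so ⟨+y|ψ⟩ = (-1 + i) / (√2·√14).
P = |-1 + i|² / 28 = 2/28.

0.0714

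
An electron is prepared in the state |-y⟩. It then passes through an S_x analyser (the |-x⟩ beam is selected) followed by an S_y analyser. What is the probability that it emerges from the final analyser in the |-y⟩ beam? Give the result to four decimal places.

0.2500

First analyser (S_x): from |-y⟩, P(|-x⟩) = 1/2.
After stage 1 the state is |-x⟩; P(|-y⟩) = |⟨-y|-x⟩|² = 1/2.
Joint probability = 1/2 × 1/2 = 0.2500.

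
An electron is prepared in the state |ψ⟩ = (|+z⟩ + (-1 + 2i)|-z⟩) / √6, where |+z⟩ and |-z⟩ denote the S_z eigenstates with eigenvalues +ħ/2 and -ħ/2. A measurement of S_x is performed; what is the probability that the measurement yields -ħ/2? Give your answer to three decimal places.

|-x⟩ = (|+z⟩ - |-z⟩)/√2, so ⟨-x|ψ⟩ = (2 - 2i) / (√2·√6).
P = |2 - 2i|² / 12 = 8/12.

0.667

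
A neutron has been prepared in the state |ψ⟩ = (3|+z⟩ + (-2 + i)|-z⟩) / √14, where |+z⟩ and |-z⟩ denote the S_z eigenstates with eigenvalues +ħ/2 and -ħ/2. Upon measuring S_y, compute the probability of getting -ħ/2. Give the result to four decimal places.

0.2857

|-y⟩ = (|+z⟩ - i|-z⟩)/√2, so ⟨-y|ψ⟩ = (2 - 2i) / (√2·√14).
P = |2 - 2i|² / 28 = 8/28.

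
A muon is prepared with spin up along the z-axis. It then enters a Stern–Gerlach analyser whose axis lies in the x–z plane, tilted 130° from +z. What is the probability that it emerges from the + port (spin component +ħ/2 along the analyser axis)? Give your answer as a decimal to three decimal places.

For spin-½, the probability of finding spin-up along an axis at angle θ to the initial spin direction is cos²(θ/2); spin-down is sin²(θ/2).
θ = 130°, so P = cos²(65°) ≈ 0.179.

0.179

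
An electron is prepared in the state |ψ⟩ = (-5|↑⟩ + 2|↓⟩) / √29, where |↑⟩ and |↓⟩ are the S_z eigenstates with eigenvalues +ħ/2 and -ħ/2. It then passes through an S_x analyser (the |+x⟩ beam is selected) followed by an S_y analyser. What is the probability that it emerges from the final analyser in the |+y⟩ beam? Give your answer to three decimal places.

0.078

First analyser (S_x): P(|+x⟩) = |⟨+x|ψ⟩|² = 9/58.
After stage 1 the state is |+x⟩; P(|+y⟩) = |⟨+y|+x⟩|² = 1/2.
Joint probability = 9/58 × 1/2 = 0.078.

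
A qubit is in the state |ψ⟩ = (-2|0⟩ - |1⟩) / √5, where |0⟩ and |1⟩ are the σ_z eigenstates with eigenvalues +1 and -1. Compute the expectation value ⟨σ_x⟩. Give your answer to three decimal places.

0.800

⟨σ_x⟩ = 2 Re(a* b)/(|a|²+|b|²) with a = -2, b = -1.
a* b = 2, so ⟨σ_x⟩ = 4/5.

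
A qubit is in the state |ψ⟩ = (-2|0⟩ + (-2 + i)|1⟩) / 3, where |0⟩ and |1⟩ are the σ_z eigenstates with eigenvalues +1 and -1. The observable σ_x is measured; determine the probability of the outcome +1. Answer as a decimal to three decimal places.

0.944

|+x⟩ = (|0⟩ + |1⟩)/√2, so ⟨+x|ψ⟩ = (-4 + i) / (√2·3).
P = |-4 + i|² / 18 = 17/18.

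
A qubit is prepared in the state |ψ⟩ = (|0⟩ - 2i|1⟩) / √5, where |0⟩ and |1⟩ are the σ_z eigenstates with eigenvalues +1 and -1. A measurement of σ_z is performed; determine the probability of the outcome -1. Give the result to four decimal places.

0.8000

The -1 outcome corresponds to |1⟩. Its amplitude in |ψ⟩ is -2i/√5.
P = |-2i|² / 5 = 4/5.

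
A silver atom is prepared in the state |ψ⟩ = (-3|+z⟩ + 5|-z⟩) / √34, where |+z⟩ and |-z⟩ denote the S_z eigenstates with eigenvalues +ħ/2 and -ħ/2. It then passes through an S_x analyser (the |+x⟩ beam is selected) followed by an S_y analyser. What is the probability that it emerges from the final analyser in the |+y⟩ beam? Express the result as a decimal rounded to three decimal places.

First analyser (S_x): P(|+x⟩) = |⟨+x|ψ⟩|² = 4/68.
After stage 1 the state is |+x⟩; P(|+y⟩) = |⟨+y|+x⟩|² = 1/2.
Joint probability = 4/68 × 1/2 = 0.029.

0.029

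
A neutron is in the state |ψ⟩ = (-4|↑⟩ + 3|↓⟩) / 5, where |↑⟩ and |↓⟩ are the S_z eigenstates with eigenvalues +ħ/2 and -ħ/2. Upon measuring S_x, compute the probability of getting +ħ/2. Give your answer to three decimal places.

0.020

|+x⟩ = (|↑⟩ + |↓⟩)/√2, so ⟨+x|ψ⟩ = (-1) / (√2·5).
P = |-1|² / 50 = 1/50.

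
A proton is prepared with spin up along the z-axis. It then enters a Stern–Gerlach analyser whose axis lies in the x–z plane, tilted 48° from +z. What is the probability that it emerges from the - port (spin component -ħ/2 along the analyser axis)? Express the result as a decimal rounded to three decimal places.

For spin-½, the probability of finding spin-up along an axis at angle θ to the initial spin direction is cos²(θ/2); spin-down is sin²(θ/2).
θ = 48°, so P = sin²(24°) ≈ 0.165.

0.165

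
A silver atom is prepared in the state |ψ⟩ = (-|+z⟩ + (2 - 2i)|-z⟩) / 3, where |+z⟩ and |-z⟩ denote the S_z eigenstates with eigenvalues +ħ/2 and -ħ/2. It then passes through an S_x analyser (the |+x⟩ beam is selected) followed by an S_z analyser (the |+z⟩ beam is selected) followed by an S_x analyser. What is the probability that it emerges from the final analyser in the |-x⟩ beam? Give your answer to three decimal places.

First analyser (S_x): P(|+x⟩) = |⟨+x|ψ⟩|² = 5/18.
After stage 1 the state is |+x⟩; P(|+z⟩) = |⟨+z|+x⟩|² = 1/2.
After stage 2 the state is |+z⟩; P(|-x⟩) = |⟨-x|+z⟩|² = 1/2.
Joint probability = 5/18 × 1/2 × 1/2 = 0.069.

0.069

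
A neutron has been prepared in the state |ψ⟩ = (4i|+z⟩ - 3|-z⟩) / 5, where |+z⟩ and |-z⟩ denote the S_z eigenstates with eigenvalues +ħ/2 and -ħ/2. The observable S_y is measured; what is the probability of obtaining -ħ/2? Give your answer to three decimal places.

0.020

|-y⟩ = (|+z⟩ - i|-z⟩)/√2, so ⟨-y|ψ⟩ = (i) / (√2·5).
P = |i|² / 50 = 1/50.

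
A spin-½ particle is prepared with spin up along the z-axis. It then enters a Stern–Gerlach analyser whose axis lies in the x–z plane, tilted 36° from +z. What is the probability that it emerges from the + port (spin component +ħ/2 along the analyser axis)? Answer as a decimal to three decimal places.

0.905

For spin-½, the probability of finding spin-up along an axis at angle θ to the initial spin direction is cos²(θ/2); spin-down is sin²(θ/2).
θ = 36°, so P = cos²(18°) ≈ 0.905.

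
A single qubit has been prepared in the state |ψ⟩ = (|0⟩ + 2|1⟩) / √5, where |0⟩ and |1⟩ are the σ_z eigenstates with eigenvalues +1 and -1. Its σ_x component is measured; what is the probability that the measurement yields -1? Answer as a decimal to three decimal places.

|-x⟩ = (|0⟩ - |1⟩)/√2, so ⟨-x|ψ⟩ = (-1) / (√2·√5).
P = |-1|² / 10 = 1/10.

0.100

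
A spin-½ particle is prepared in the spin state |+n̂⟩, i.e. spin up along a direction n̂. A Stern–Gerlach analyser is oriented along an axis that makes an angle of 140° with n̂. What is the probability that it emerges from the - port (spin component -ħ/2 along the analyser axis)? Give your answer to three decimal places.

0.883

For spin-½, the probability of finding spin-up along an axis at angle θ to the initial spin direction is cos²(θ/2); spin-down is sin²(θ/2).
θ = 140°, so P = sin²(70°) ≈ 0.883.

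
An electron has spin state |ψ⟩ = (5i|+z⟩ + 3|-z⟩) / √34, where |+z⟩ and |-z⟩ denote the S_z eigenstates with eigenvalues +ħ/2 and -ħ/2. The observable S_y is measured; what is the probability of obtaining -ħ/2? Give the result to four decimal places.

0.9412

|-y⟩ = (|+z⟩ - i|-z⟩)/√2, so ⟨-y|ψ⟩ = (8i) / (√2·√34).
P = |8i|² / 68 = 64/68.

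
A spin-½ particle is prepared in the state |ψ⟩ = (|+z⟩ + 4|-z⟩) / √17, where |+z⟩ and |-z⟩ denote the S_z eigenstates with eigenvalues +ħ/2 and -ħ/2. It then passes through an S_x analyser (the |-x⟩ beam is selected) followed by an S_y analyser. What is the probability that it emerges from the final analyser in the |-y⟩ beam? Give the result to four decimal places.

First analyser (S_x): P(|-x⟩) = |⟨-x|ψ⟩|² = 9/34.
After stage 1 the state is |-x⟩; P(|-y⟩) = |⟨-y|-x⟩|² = 1/2.
Joint probability = 9/34 × 1/2 = 0.1324.

0.1324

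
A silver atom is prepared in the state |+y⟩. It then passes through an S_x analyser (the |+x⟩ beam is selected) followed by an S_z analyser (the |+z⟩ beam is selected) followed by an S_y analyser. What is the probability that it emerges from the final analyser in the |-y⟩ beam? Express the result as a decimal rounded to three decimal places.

0.125

First analyser (S_x): from |+y⟩, P(|+x⟩) = 1/2.
After stage 1 the state is |+x⟩; P(|+z⟩) = |⟨+z|+x⟩|² = 1/2.
After stage 2 the state is |+z⟩; P(|-y⟩) = |⟨-y|+z⟩|² = 1/2.
Joint probability = 1/2 × 1/2 × 1/2 = 0.125.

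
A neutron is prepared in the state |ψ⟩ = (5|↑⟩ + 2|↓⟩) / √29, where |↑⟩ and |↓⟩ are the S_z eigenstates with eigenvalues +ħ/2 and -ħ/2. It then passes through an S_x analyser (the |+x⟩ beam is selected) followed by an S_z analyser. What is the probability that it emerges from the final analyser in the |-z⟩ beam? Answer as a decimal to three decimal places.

First analyser (S_x): P(|+x⟩) = |⟨+x|ψ⟩|² = 49/58.
After stage 1 the state is |+x⟩; P(|-z⟩) = |⟨-z|+x⟩|² = 1/2.
Joint probability = 49/58 × 1/2 = 0.422.

0.422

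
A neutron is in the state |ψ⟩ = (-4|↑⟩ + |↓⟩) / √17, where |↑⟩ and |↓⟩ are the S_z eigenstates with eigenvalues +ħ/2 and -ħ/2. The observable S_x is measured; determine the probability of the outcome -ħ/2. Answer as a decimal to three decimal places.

|-x⟩ = (|↑⟩ - |↓⟩)/√2, so ⟨-x|ψ⟩ = (-5) / (√2·√17).
P = |-5|² / 34 = 25/34.

0.735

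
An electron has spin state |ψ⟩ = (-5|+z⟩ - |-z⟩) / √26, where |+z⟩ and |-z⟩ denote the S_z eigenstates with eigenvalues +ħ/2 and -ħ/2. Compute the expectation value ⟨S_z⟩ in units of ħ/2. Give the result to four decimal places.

0.9231

⟨σ_z⟩ = |a|² - |b|² divided by |a|²+|b|², with a, b the |+z⟩, |-z⟩ amplitudes.
= (25 - 1)/26 = 24/26.
⟨S_z⟩ = (ħ/2)·⟨σ_z⟩.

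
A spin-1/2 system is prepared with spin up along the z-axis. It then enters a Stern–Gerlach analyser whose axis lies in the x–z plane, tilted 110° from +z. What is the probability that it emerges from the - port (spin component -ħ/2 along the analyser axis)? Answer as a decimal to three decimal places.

For spin-½, the probability of finding spin-up along an axis at angle θ to the initial spin direction is cos²(θ/2); spin-down is sin²(θ/2).
θ = 110°, so P = sin²(55°) ≈ 0.671.

0.671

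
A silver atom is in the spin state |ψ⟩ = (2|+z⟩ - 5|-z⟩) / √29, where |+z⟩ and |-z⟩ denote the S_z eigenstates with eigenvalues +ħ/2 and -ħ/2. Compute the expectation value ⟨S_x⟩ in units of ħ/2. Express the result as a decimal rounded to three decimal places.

-0.690

⟨σ_x⟩ = 2 Re(a* b)/(|a|²+|b|²) with a = 2, b = -5.
a* b = -10, so ⟨σ_x⟩ = -20/29.
⟨S_x⟩ = (ħ/2)·⟨σ_x⟩.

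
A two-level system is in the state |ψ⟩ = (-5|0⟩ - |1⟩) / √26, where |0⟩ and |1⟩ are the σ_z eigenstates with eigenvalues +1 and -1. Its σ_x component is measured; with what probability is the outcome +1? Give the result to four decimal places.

0.6923

|+x⟩ = (|0⟩ + |1⟩)/√2, so ⟨+x|ψ⟩ = (-6) / (√2·√26).
P = |-6|² / 52 = 36/52.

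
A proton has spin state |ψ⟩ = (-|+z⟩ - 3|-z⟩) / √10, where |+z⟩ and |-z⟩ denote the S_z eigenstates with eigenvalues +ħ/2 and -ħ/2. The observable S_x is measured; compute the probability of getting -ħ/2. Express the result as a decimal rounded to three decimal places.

|-x⟩ = (|+z⟩ - |-z⟩)/√2, so ⟨-x|ψ⟩ = (2) / (√2·√10).
P = |2|² / 20 = 4/20.

0.200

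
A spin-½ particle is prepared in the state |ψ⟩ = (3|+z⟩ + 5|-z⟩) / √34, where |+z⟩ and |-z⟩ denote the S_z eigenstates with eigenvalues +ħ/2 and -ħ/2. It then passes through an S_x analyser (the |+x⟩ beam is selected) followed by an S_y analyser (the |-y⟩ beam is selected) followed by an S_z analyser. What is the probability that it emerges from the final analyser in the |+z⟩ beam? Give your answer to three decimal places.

First analyser (S_x): P(|+x⟩) = |⟨+x|ψ⟩|² = 64/68.
After stage 1 the state is |+x⟩; P(|-y⟩) = |⟨-y|+x⟩|² = 1/2.
After stage 2 the state is |-y⟩; P(|+z⟩) = |⟨+z|-y⟩|² = 1/2.
Joint probability = 64/68 × 1/2 × 1/2 = 0.235.

0.235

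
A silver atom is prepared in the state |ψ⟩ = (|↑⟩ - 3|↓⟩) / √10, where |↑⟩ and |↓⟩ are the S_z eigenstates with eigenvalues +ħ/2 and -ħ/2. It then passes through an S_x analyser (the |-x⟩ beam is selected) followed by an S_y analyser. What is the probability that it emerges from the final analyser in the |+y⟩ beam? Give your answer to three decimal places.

0.400

First analyser (S_x): P(|-x⟩) = |⟨-x|ψ⟩|² = 16/20.
After stage 1 the state is |-x⟩; P(|+y⟩) = |⟨+y|-x⟩|² = 1/2.
Joint probability = 16/20 × 1/2 = 0.400.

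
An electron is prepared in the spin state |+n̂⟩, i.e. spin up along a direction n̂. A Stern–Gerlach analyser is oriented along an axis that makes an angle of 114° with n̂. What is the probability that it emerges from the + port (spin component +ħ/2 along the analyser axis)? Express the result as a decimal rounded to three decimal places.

0.297

For spin-½, the probability of finding spin-up along an axis at angle θ to the initial spin direction is cos²(θ/2); spin-down is sin²(θ/2).
θ = 114°, so P = cos²(57°) ≈ 0.297.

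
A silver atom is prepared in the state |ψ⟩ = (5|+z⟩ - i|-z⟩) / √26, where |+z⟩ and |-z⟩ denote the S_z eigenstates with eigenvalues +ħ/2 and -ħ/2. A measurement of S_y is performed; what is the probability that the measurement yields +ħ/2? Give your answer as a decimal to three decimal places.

0.308

|+y⟩ = (|+z⟩ + i|-z⟩)/√2, so ⟨+y|ψ⟩ = (4) / (√2·√26).
P = |4|² / 52 = 16/52.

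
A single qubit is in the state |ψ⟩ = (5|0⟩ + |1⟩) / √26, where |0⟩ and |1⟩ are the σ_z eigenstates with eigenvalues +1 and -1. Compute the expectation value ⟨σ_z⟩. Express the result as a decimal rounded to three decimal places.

⟨σ_z⟩ = |a|² - |b|² divided by |a|²+|b|², with a, b the |0⟩, |1⟩ amplitudes.
= (25 - 1)/26 = 24/26.

0.923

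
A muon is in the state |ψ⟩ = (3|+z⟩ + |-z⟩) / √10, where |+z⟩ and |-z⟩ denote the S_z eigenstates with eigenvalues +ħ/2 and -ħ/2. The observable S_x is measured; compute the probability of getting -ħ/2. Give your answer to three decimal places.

|-x⟩ = (|+z⟩ - |-z⟩)/√2, so ⟨-x|ψ⟩ = (2) / (√2·√10).
P = |2|² / 20 = 4/20.

0.200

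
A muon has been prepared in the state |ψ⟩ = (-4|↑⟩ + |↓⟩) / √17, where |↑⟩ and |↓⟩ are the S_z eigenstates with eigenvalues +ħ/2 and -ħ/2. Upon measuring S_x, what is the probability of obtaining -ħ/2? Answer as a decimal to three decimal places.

|-x⟩ = (|↑⟩ - |↓⟩)/√2, so ⟨-x|ψ⟩ = (-5) / (√2·√17).
P = |-5|² / 34 = 25/34.

0.735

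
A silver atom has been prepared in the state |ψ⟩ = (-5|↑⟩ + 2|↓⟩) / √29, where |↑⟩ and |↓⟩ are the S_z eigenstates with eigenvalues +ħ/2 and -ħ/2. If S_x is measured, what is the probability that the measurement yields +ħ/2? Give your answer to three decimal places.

|+x⟩ = (|↑⟩ + |↓⟩)/√2, so ⟨+x|ψ⟩ = (-3) / (√2·√29).
P = |-3|² / 58 = 9/58.

0.155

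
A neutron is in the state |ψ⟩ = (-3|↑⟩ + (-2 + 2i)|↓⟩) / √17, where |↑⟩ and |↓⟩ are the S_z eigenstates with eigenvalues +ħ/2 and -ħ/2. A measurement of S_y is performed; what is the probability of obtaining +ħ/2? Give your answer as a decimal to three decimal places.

0.147

|+y⟩ = (|↑⟩ + i|↓⟩)/√2, so ⟨+y|ψ⟩ = (-1 + 2i) / (√2·√17).
P = |-1 + 2i|² / 34 = 5/34.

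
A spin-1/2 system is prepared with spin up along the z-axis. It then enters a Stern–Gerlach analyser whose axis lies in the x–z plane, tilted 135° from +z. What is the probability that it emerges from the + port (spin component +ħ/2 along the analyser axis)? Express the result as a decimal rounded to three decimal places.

0.146

For spin-½, the probability of finding spin-up along an axis at angle θ to the initial spin direction is cos²(θ/2); spin-down is sin²(θ/2).
θ = 135°, so P = cos²(67.5°) ≈ 0.146.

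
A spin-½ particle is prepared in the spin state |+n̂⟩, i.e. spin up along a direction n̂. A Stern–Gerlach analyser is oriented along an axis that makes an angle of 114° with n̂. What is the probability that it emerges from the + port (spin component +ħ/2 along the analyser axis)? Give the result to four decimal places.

For spin-½, the probability of finding spin-up along an axis at angle θ to the initial spin direction is cos²(θ/2); spin-down is sin²(θ/2).
θ = 114°, so P = cos²(57°) ≈ 0.2966.

0.2966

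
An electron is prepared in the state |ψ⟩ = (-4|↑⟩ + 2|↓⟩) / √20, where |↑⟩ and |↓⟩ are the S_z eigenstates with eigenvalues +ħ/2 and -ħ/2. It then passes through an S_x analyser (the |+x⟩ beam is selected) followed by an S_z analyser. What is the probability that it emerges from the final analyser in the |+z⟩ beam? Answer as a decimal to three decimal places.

0.050

First analyser (S_x): P(|+x⟩) = |⟨+x|ψ⟩|² = 4/40.
After stage 1 the state is |+x⟩; P(|+z⟩) = |⟨+z|+x⟩|² = 1/2.
Joint probability = 4/40 × 1/2 = 0.050.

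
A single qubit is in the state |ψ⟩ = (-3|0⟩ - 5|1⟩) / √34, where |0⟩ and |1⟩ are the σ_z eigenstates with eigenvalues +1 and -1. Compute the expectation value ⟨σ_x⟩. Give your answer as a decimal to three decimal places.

0.882

⟨σ_x⟩ = 2 Re(a* b)/(|a|²+|b|²) with a = -3, b = -5.
a* b = 15, so ⟨σ_x⟩ = 30/34.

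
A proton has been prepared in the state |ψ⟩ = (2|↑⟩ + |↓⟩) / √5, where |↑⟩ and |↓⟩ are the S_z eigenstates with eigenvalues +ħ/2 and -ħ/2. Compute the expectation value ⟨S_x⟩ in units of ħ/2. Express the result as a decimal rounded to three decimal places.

⟨σ_x⟩ = 2 Re(a* b)/(|a|²+|b|²) with a = 2, b = 1.
a* b = 2, so ⟨σ_x⟩ = 4/5.
⟨S_x⟩ = (ħ/2)·⟨σ_x⟩.

0.800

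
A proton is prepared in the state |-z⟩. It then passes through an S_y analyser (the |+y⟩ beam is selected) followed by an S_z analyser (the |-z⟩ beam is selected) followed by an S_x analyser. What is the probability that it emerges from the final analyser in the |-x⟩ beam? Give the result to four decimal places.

First analyser (S_y): from |-z⟩, P(|+y⟩) = 1/2.
After stage 1 the state is |+y⟩; P(|-z⟩) = |⟨-z|+y⟩|² = 1/2.
After stage 2 the state is |-z⟩; P(|-x⟩) = |⟨-x|-z⟩|² = 1/2.
Joint probability = 1/2 × 1/2 × 1/2 = 0.1250.

0.1250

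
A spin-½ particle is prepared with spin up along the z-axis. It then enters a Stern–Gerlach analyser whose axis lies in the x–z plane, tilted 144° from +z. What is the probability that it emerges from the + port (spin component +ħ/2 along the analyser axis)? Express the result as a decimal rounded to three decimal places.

0.095

For spin-½, the probability of finding spin-up along an axis at angle θ to the initial spin direction is cos²(θ/2); spin-down is sin²(θ/2).
θ = 144°, so P = cos²(72°) ≈ 0.095.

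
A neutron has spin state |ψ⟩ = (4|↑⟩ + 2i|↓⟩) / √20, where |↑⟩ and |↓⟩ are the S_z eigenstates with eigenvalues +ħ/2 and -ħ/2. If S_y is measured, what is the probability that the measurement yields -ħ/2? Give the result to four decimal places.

0.1000

|-y⟩ = (|↑⟩ - i|↓⟩)/√2, so ⟨-y|ψ⟩ = (2) / (√2·√20).
P = |2|² / 40 = 4/40.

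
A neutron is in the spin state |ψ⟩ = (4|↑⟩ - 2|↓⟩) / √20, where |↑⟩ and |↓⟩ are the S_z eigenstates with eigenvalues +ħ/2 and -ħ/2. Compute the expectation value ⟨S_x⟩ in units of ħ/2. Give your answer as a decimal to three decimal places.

⟨σ_x⟩ = 2 Re(a* b)/(|a|²+|b|²) with a = 4, b = -2.
a* b = -8, so ⟨σ_x⟩ = -16/20.
⟨S_x⟩ = (ħ/2)·⟨σ_x⟩.

-0.800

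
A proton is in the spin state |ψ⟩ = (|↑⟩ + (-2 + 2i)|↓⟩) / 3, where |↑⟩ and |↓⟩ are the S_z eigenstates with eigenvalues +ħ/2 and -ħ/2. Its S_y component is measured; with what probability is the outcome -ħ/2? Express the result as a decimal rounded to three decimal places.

0.278

|-y⟩ = (|↑⟩ - i|↓⟩)/√2, so ⟨-y|ψ⟩ = (-1 - 2i) / (√2·3).
P = |-1 - 2i|² / 18 = 5/18.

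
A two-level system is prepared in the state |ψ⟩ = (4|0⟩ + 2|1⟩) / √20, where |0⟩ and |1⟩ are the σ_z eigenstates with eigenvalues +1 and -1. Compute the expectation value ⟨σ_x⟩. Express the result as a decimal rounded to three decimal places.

⟨σ_x⟩ = 2 Re(a* b)/(|a|²+|b|²) with a = 4, b = 2.
a* b = 8, so ⟨σ_x⟩ = 16/20.

0.800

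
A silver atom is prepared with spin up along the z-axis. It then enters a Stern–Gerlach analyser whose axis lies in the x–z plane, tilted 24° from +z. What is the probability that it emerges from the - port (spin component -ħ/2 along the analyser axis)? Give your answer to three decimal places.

0.043

For spin-½, the probability of finding spin-up along an axis at angle θ to the initial spin direction is cos²(θ/2); spin-down is sin²(θ/2).
θ = 24°, so P = sin²(12°) ≈ 0.043.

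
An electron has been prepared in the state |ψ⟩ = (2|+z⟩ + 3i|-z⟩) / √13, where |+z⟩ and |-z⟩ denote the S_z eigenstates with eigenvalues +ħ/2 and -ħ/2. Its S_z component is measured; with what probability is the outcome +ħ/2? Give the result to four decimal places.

The +ħ/2 outcome corresponds to |+z⟩. Its amplitude in |ψ⟩ is 2/√13.
P = |2|² / 13 = 4/13.

0.3077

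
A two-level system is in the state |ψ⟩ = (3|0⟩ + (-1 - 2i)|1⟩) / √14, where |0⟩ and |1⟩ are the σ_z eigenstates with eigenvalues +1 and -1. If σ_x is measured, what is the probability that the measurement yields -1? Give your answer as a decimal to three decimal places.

0.714

|-x⟩ = (|0⟩ - |1⟩)/√2, so ⟨-x|ψ⟩ = (4 + 2i) / (√2·√14).
P = |4 + 2i|² / 28 = 20/28.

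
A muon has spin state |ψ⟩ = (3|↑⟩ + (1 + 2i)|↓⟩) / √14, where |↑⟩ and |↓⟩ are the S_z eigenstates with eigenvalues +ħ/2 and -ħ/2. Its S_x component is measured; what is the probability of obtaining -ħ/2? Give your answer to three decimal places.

0.286

|-x⟩ = (|↑⟩ - |↓⟩)/√2, so ⟨-x|ψ⟩ = (2 - 2i) / (√2·√14).
P = |2 - 2i|² / 28 = 8/28.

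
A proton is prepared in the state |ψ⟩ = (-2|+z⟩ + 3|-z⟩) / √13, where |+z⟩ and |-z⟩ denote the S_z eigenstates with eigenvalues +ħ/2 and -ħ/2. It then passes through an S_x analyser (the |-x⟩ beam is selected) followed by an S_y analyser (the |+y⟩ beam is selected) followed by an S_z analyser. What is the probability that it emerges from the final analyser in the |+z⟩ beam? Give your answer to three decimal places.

First analyser (S_x): P(|-x⟩) = |⟨-x|ψ⟩|² = 25/26.
After stage 1 the state is |-x⟩; P(|+y⟩) = |⟨+y|-x⟩|² = 1/2.
After stage 2 the state is |+y⟩; P(|+z⟩) = |⟨+z|+y⟩|² = 1/2.
Joint probability = 25/26 × 1/2 × 1/2 = 0.240.

0.240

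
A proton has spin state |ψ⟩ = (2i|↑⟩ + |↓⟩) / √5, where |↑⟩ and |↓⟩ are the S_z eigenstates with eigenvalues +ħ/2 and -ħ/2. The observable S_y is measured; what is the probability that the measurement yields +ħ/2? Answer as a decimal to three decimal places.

|+y⟩ = (|↑⟩ + i|↓⟩)/√2, so ⟨+y|ψ⟩ = (i) / (√2·√5).
P = |i|² / 10 = 1/10.

0.100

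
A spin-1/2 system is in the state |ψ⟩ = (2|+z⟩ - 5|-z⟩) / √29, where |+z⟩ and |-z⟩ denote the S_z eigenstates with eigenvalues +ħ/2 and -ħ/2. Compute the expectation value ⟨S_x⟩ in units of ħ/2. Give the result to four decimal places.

⟨σ_x⟩ = 2 Re(a* b)/(|a|²+|b|²) with a = 2, b = -5.
a* b = -10, so ⟨σ_x⟩ = -20/29.
⟨S_x⟩ = (ħ/2)·⟨σ_x⟩.

-0.6897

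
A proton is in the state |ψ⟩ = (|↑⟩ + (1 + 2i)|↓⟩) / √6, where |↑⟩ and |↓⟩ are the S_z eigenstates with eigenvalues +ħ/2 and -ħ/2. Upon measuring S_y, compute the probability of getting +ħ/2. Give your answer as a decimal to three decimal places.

0.833

|+y⟩ = (|↑⟩ + i|↓⟩)/√2, so ⟨+y|ψ⟩ = (3 - i) / (√2·√6).
P = |3 - i|² / 12 = 10/12.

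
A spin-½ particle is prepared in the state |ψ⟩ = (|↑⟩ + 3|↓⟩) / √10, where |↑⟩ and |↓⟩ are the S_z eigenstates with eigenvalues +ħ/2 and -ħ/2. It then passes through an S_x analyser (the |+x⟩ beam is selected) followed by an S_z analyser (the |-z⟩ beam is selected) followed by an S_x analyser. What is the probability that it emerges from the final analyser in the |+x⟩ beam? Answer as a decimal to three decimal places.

0.200

First analyser (S_x): P(|+x⟩) = |⟨+x|ψ⟩|² = 16/20.
After stage 1 the state is |+x⟩; P(|-z⟩) = |⟨-z|+x⟩|² = 1/2.
After stage 2 the state is |-z⟩; P(|+x⟩) = |⟨+x|-z⟩|² = 1/2.
Joint probability = 16/20 × 1/2 × 1/2 = 0.200.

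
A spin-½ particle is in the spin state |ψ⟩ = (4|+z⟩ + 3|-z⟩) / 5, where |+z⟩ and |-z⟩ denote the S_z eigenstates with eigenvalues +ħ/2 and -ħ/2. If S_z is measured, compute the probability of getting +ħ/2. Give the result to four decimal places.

0.6400

The +ħ/2 outcome corresponds to |+z⟩. Its amplitude in |ψ⟩ is 4/5.
P = |4|² / 25 = 16/25.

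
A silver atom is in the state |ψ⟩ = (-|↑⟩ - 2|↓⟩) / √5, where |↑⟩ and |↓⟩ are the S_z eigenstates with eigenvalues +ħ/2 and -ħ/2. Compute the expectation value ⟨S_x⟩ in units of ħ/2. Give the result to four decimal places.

0.8000

⟨σ_x⟩ = 2 Re(a* b)/(|a|²+|b|²) with a = -1, b = -2.
a* b = 2, so ⟨σ_x⟩ = 4/5.
⟨S_x⟩ = (ħ/2)·⟨σ_x⟩.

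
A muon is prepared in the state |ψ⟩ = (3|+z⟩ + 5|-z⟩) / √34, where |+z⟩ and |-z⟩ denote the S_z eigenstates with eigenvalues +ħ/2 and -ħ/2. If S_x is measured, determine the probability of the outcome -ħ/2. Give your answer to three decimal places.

|-x⟩ = (|+z⟩ - |-z⟩)/√2, so ⟨-x|ψ⟩ = (-2) / (√2·√34).
P = |-2|² / 68 = 4/68.

0.059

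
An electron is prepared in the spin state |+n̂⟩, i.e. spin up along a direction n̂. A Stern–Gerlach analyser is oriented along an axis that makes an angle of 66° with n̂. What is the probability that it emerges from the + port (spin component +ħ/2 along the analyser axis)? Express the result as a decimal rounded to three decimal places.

0.703

For spin-½, the probability of finding spin-up along an axis at angle θ to the initial spin direction is cos²(θ/2); spin-down is sin²(θ/2).
θ = 66°, so P = cos²(33°) ≈ 0.703.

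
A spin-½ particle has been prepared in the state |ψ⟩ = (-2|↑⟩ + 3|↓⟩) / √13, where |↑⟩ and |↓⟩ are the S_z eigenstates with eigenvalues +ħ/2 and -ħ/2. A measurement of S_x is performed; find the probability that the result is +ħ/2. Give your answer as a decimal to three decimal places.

0.038

|+x⟩ = (|↑⟩ + |↓⟩)/√2, so ⟨+x|ψ⟩ = (1) / (√2·√13).
P = |1|² / 26 = 1/26.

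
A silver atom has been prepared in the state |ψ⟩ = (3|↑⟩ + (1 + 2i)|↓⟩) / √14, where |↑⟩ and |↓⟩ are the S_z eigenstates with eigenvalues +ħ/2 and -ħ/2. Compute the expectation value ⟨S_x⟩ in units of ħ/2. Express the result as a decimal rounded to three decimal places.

0.429

⟨σ_x⟩ = 2 Re(a* b)/(|a|²+|b|²) with a = 3, b = (1 + 2i).
a* b = (3 + 6i), so ⟨σ_x⟩ = 6/14.
⟨S_x⟩ = (ħ/2)·⟨σ_x⟩.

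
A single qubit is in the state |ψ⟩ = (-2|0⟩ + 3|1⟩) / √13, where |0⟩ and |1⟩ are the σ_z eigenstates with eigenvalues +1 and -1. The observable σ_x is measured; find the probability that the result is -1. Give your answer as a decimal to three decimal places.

0.962

|-x⟩ = (|0⟩ - |1⟩)/√2, so ⟨-x|ψ⟩ = (-5) / (√2·√13).
P = |-5|² / 26 = 25/26.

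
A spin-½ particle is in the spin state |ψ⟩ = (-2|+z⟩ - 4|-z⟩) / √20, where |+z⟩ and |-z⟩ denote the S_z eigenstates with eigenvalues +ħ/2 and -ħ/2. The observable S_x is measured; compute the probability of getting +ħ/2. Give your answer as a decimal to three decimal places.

0.900

|+x⟩ = (|+z⟩ + |-z⟩)/√2, so ⟨+x|ψ⟩ = (-6) / (√2·√20).
P = |-6|² / 40 = 36/40.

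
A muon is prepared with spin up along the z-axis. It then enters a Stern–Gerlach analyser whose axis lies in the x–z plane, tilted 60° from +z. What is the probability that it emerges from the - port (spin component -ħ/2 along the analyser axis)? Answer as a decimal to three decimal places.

For spin-½, the probability of finding spin-up along an axis at angle θ to the initial spin direction is cos²(θ/2); spin-down is sin²(θ/2).
θ = 60°, so P = sin²(30°) ≈ 0.250.

0.250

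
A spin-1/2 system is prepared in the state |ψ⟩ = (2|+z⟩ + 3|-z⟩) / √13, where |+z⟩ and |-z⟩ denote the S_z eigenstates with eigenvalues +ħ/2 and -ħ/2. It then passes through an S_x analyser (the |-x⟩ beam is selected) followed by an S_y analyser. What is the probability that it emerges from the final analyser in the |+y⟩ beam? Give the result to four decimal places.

0.0192

First analyser (S_x): P(|-x⟩) = |⟨-x|ψ⟩|² = 1/26.
After stage 1 the state is |-x⟩; P(|+y⟩) = |⟨+y|-x⟩|² = 1/2.
Joint probability = 1/26 × 1/2 = 0.0192.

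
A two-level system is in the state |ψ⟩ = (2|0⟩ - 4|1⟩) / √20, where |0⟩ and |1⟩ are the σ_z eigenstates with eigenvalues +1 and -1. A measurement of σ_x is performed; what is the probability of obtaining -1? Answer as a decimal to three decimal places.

|-x⟩ = (|0⟩ - |1⟩)/√2, so ⟨-x|ψ⟩ = (6) / (√2·√20).
P = |6|² / 40 = 36/40.

0.900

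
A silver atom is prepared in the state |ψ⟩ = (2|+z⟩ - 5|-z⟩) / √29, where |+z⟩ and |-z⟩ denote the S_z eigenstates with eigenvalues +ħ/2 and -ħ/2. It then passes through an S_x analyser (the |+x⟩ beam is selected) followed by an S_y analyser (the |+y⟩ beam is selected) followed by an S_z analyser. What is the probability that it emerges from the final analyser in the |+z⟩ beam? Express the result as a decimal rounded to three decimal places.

First analyser (S_x): P(|+x⟩) = |⟨+x|ψ⟩|² = 9/58.
After stage 1 the state is |+x⟩; P(|+y⟩) = |⟨+y|+x⟩|² = 1/2.
After stage 2 the state is |+y⟩; P(|+z⟩) = |⟨+z|+y⟩|² = 1/2.
Joint probability = 9/58 × 1/2 × 1/2 = 0.039.

0.039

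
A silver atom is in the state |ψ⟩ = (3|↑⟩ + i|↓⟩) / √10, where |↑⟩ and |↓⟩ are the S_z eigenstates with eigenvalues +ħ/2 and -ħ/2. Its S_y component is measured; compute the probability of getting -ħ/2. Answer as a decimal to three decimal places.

0.200

|-y⟩ = (|↑⟩ - i|↓⟩)/√2, so ⟨-y|ψ⟩ = (2) / (√2·√10).
P = |2|² / 20 = 4/20.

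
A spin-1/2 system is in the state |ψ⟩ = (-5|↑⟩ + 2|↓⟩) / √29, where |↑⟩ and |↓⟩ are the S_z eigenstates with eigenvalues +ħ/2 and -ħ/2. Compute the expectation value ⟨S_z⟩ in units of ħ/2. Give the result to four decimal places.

⟨σ_z⟩ = |a|² - |b|² divided by |a|²+|b|², with a, b the |↑⟩, |↓⟩ amplitudes.
= (25 - 4)/29 = 21/29.
⟨S_z⟩ = (ħ/2)·⟨σ_z⟩.

0.7241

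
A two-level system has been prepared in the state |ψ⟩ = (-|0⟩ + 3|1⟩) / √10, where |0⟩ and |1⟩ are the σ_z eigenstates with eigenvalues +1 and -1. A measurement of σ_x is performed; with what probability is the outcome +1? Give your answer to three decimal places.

0.200

|+x⟩ = (|0⟩ + |1⟩)/√2, so ⟨+x|ψ⟩ = (2) / (√2·√10).
P = |2|² / 20 = 4/20.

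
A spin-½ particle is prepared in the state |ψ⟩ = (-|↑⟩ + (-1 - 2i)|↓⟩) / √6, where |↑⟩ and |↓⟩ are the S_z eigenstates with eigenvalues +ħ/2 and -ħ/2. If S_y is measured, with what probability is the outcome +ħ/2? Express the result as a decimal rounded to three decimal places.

|+y⟩ = (|↑⟩ + i|↓⟩)/√2, so ⟨+y|ψ⟩ = (-3 + i) / (√2·√6).
P = |-3 + i|² / 12 = 10/12.

0.833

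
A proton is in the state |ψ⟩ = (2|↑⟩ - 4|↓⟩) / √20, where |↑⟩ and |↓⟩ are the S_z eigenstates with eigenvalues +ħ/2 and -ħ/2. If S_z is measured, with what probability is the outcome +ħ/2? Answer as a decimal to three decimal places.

0.200

The +ħ/2 outcome corresponds to |↑⟩. Its amplitude in |ψ⟩ is 2/√20.
P = |2|² / 20 = 4/20.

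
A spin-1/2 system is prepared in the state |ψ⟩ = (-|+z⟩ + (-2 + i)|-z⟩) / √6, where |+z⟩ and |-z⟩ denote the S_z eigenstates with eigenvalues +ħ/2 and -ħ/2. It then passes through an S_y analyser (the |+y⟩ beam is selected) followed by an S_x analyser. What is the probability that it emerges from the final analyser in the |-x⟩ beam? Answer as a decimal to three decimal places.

First analyser (S_y): P(|+y⟩) = |⟨+y|ψ⟩|² = 4/12.
After stage 1 the state is |+y⟩; P(|-x⟩) = |⟨-x|+y⟩|² = 1/2.
Joint probability = 4/12 × 1/2 = 0.167.

0.167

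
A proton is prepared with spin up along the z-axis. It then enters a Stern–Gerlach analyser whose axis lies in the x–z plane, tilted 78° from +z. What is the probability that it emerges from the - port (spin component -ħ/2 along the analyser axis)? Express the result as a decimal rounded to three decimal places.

For spin-½, the probability of finding spin-up along an axis at angle θ to the initial spin direction is cos²(θ/2); spin-down is sin²(θ/2).
θ = 78°, so P = sin²(39°) ≈ 0.396.

0.396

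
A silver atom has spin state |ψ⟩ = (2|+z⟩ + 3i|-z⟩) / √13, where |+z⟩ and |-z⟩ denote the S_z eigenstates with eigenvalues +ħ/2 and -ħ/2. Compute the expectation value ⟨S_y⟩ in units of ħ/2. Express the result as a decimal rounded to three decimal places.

⟨σ_y⟩ = 2 Im(a* b)/(|a|²+|b|²) with a = 2, b = 3i.
a* b = 6i, so ⟨σ_y⟩ = 12/13.
⟨S_y⟩ = (ħ/2)·⟨σ_y⟩.

0.923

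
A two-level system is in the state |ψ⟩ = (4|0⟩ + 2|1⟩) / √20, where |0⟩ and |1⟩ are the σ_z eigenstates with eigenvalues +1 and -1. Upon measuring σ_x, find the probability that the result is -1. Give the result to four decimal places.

0.1000

|-x⟩ = (|0⟩ - |1⟩)/√2, so ⟨-x|ψ⟩ = (2) / (√2·√20).
P = |2|² / 40 = 4/40.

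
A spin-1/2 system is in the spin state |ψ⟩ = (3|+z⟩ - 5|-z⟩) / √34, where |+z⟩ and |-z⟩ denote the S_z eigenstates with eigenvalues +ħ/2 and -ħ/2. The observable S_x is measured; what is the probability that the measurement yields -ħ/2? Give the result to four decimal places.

|-x⟩ = (|+z⟩ - |-z⟩)/√2, so ⟨-x|ψ⟩ = (8) / (√2·√34).
P = |8|² / 68 = 64/68.

0.9412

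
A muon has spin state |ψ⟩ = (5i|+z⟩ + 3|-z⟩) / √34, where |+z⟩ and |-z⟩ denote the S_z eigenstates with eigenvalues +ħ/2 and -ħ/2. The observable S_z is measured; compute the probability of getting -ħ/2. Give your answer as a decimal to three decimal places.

0.265

The -ħ/2 outcome corresponds to |-z⟩. Its amplitude in |ψ⟩ is 3/√34.
P = |3|² / 34 = 9/34.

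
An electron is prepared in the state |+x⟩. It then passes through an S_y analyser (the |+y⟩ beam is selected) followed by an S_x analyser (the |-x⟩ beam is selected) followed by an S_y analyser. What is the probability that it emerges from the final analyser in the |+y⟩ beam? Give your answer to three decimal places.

First analyser (S_y): from |+x⟩, P(|+y⟩) = 1/2.
After stage 1 the state is |+y⟩; P(|-x⟩) = |⟨-x|+y⟩|² = 1/2.
After stage 2 the state is |-x⟩; P(|+y⟩) = |⟨+y|-x⟩|² = 1/2.
Joint probability = 1/2 × 1/2 × 1/2 = 0.125.

0.125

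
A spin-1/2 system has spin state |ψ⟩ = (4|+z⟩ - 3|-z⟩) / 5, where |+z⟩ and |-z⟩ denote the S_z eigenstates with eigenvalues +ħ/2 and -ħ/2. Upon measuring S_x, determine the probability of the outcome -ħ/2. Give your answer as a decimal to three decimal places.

|-x⟩ = (|+z⟩ - |-z⟩)/√2, so ⟨-x|ψ⟩ = (7) / (√2·5).
P = |7|² / 50 = 49/50.

0.980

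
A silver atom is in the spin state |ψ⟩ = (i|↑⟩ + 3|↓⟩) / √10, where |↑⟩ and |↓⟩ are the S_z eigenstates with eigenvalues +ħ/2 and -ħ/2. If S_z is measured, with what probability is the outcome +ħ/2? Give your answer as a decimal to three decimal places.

The +ħ/2 outcome corresponds to |↑⟩. Its amplitude in |ψ⟩ is i/√10.
P = |i|² / 10 = 1/10.

0.100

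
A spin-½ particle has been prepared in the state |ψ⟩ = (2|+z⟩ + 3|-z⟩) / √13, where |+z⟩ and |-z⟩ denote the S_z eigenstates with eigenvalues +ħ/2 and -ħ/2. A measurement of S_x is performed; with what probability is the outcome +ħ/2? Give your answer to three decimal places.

|+x⟩ = (|+z⟩ + |-z⟩)/√2, so ⟨+x|ψ⟩ = (5) / (√2·√13).
P = |5|² / 26 = 25/26.

0.962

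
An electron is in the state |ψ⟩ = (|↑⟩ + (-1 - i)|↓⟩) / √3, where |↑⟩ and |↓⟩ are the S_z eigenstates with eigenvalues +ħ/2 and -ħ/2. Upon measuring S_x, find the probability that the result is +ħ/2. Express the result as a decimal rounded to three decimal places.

0.167

|+x⟩ = (|↑⟩ + |↓⟩)/√2, so ⟨+x|ψ⟩ = (-i) / (√2·√3).
P = |-i|² / 6 = 1/6.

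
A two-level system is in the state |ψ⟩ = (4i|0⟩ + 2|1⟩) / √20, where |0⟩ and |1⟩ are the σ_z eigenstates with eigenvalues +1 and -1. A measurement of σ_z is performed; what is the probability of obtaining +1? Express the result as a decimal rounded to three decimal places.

The +1 outcome corresponds to |0⟩. Its amplitude in |ψ⟩ is 4i/√20.
P = |4i|² / 20 = 16/20.

0.800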